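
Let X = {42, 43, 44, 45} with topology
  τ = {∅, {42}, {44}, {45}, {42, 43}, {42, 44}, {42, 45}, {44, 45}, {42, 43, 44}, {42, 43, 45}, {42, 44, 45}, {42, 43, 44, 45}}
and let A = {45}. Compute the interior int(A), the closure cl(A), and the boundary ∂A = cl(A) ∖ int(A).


int(A) = {45}, cl(A) = {45}, ∂A = ∅.

Closed sets in (X, τ) are complements of opens:
  closed(X, τ) = {∅, {43}, {44}, {45}, {42, 43}, {43, 44}, {43, 45}, {44, 45}, {42, 43, 44}, {42, 43, 45}, {43, 44, 45}, {42, 43, 44, 45}}.
int(A) = ⋃ {U ∈ τ : U ⊆ A}. Opens contained in A: ∅, {45}.
Taking the union of these: int(A) = {45}.
cl(A) = ⋂ {C closed : A ⊆ C}. Closed sets containing A: {45}, {43, 45}, {44, 45}, {42, 43, 45}, {43, 44, 45}, {42, 43, 44, 45}.
Intersecting these: cl(A) = {45}.
∂A = cl(A) ∖ int(A) = {45} ∖ {45} = ∅.


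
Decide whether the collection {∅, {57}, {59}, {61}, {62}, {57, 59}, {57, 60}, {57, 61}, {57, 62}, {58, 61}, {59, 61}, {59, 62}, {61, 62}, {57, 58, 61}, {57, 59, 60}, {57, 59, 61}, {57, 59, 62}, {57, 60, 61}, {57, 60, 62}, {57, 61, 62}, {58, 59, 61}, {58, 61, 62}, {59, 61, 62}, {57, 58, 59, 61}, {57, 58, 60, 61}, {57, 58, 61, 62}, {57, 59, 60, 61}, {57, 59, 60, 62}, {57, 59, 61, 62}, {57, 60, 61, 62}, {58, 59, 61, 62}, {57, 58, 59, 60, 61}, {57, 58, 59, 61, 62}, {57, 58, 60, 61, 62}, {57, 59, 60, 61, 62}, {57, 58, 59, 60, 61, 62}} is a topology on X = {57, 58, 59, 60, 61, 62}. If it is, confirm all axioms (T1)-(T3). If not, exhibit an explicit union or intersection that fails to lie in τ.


τ IS a topology on X.

Axiom (T1): ∅ ∈ τ? Yes; X ∈ τ? Yes.
Axiom (T2/T3): check pairwise unions and intersections of members of τ.
All pairwise intersections and unions checked — each lies in τ. Therefore τ satisfies (T1), (T2), (T3): it IS a topology on X.


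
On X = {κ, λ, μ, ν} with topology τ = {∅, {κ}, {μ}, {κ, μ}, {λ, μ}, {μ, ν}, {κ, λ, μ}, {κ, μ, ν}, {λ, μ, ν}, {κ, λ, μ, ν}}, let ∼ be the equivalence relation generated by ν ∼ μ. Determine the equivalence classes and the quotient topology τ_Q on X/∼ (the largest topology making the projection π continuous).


X/∼ = {[κ], [λ], [μ=ν]}; |τ_Q| = 6.

Equivalence classes: [κ], [λ], [μ=ν].
Quotient map π: X → X/∼ sends κ ↦ [κ], λ ↦ [λ], μ ↦ [μ=ν], ν ↦ [μ=ν].
For each subset V ⊆ X/∼, compute π^{-1}(V) ⊆ X and check whether π^{-1}(V) ∈ τ. V is open in τ_Q iff π^{-1}(V) ∈ τ.
  V = {}: π^{-1}(V) = ∅ ∈ τ ✓.
  V = {[κ]}: π^{-1}(V) = {κ} ∈ τ ✓.
  V = {[λ]}: π^{-1}(V) = {λ} ∉ τ ✗.
  V = {[κ], [λ]}: π^{-1}(V) = {κ, λ} ∉ τ ✗.
  V = {[μ=ν]}: π^{-1}(V) = {μ, ν} ∈ τ ✓.
  V = {[κ], [μ=ν]}: π^{-1}(V) = {κ, μ, ν} ∈ τ ✓.
  V = {[λ], [μ=ν]}: π^{-1}(V) = {λ, μ, ν} ∈ τ ✓.
  V = {[κ], [λ], [μ=ν]}: π^{-1}(V) = {κ, λ, μ, ν} ∈ τ ✓.
Open sets in the quotient: τ_Q = {{}, {[κ]}, {[μ=ν]}, {[κ], [μ=ν]}, {[λ], [μ=ν]}, {[κ], [λ], [μ=ν]}} (6 elements).


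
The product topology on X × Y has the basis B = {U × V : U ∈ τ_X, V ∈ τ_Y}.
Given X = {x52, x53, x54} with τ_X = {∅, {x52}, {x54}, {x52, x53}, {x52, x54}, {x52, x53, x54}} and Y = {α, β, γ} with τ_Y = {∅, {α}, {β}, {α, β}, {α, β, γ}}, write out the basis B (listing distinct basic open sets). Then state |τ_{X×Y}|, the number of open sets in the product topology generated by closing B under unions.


Basis B = {∅ × ∅, {x52} × {α}, {x52} × {β}, {x54} × {α}, {x54} × {β}, {x52} × {α, β}, {x52, x53} × {α}, {x52, x54} × {α}, {x52, x53} × {β}, {x52, x54} × {β}, {x54} × {α, β}, {x52} × {α, β, γ}, {x52, x53, x54} × {α}, {x52, x53, x54} × {β}, {x54} × {α, β, γ}, {x52, x53} × {α, β}, {x52, x54} × {α, β}, {x52, x53} × {α, β, γ}, {x52, x54} × {α, β, γ}, {x52, x53, x54} × {α, β}, {x52, x53, x54} × {α, β, γ}}; |τ_{X×Y}| = 70.

Enumerate products U × V with U ∈ τ_X, V ∈ τ_Y (deduplicated):
  ∅ × ∅ = {} (∅)
  {x52} × {α} = {(x52,α)}
  {x52} × {β} = {(x52,β)}
  {x54} × {α} = {(x54,α)}
  {x54} × {β} = {(x54,β)}
  {x52} × {α, β} = {(x52,α), (x52,β)}
  {x52, x53} × {α} = {(x52,α), (x53,α)}
  {x52, x54} × {α} = {(x52,α), (x54,α)}
  {x52, x53} × {β} = {(x52,β), (x53,β)}
  {x52, x54} × {β} = {(x52,β), (x54,β)}
  {x54} × {α, β} = {(x54,α), (x54,β)}
  {x52} × {α, β, γ} = {(x52,α), (x52,β), (x52,γ)}
  {x52, x53, x54} × {α} = {(x52,α), (x53,α), (x54,α)}
  {x52, x53, x54} × {β} = {(x52,β), (x53,β), (x54,β)}
  {x54} × {α, β, γ} = {(x54,α), (x54,β), (x54,γ)}
  {x52, x53} × {α, β} = {(x52,α), (x52,β), (x53,α), (x53,β)}
  {x52, x54} × {α, β} = {(x52,α), (x52,β), (x54,α), (x54,β)}
  {x52, x53} × {α, β, γ} = {(x52,α), (x52,β), (x52,γ), (x53,α), (x53,β), (x53,γ)}
  {x52, x54} × {α, β, γ} = {(x52,α), (x52,β), (x52,γ), (x54,α), (x54,β), (x54,γ)}
  {x52, x53, x54} × {α, β} = {(x52,α), (x52,β), (x53,α), (x53,β), (x54,α), (x54,β)}
  {x52, x53, x54} × {α, β, γ} = {(x52,α), (x52,β), (x52,γ), (x53,α), (x53,β), (x53,γ), (x54,α), (x54,β), (x54,γ)}
These 21 distinct sets form the basis B.
Close under arbitrary unions to get τ_{X×Y}; counting gives |τ_{X×Y}| = 70.


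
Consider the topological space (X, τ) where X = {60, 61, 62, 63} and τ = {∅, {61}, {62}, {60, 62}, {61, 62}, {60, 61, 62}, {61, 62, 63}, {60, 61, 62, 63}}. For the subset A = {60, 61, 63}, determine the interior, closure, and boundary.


int(A) = {61}, cl(A) = {60, 61, 63}, ∂A = {60, 63}.

Closed sets in (X, τ) are complements of opens:
  closed(X, τ) = {∅, {60}, {63}, {60, 63}, {61, 63}, {60, 61, 63}, {60, 62, 63}, {60, 61, 62, 63}}.
int(A) = ⋃ {U ∈ τ : U ⊆ A}. Opens contained in A: ∅, {61}.
Taking the union of these: int(A) = {61}.
cl(A) = ⋂ {C closed : A ⊆ C}. Closed sets containing A: {60, 61, 63}, {60, 61, 62, 63}.
Intersecting these: cl(A) = {60, 61, 63}.
∂A = cl(A) ∖ int(A) = {60, 61, 63} ∖ {61} = {60, 63}.


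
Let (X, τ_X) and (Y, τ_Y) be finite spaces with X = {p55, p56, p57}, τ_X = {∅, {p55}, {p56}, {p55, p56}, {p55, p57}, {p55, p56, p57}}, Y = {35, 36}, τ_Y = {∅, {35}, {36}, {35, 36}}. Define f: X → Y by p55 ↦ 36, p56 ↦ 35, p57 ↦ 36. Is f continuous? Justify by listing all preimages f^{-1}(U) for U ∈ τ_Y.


f IS continuous.

Compute f^{-1}(U) for each U ∈ τ_Y:
  U = ∅: f^{-1}(U) = ∅ ∈ τ_X ✓.
  U = {35}: f^{-1}(U) = {p56} ∈ τ_X ✓.
  U = {36}: f^{-1}(U) = {p55, p57} ∈ τ_X ✓.
  U = {35, 36}: f^{-1}(U) = {p55, p56, p57} ∈ τ_X ✓.
Every preimage lies in τ_X, so f IS continuous.


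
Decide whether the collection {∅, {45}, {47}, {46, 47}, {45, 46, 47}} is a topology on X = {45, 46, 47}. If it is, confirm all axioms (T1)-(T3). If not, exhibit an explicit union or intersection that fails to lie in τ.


τ is NOT a topology on X.

Axiom (T1): ∅ ∈ τ? Yes; X ∈ τ? Yes.
Axiom (T2/T3): check pairwise unions and intersections of members of τ.
Counterexample for (T2): {45} ∪ {47} = {45, 47} ∉ τ. Therefore τ is NOT a topology.


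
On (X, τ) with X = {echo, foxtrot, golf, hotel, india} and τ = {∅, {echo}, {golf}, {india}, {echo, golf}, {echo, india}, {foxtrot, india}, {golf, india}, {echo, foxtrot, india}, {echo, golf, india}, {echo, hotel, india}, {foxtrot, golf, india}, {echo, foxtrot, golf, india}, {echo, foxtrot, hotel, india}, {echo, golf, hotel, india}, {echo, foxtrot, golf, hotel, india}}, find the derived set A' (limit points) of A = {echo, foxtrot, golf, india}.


A' = {foxtrot, hotel}

For each x ∈ X, list the open sets U ∈ τ with x ∈ U, then check whether U ∩ (A ∖ {x}) ≠ ∅ for every such U.
  x = echo: open {echo} ∋ x has {echo} ∩ (A ∖ {echo}) = ∅, so x is NOT a limit point.
  x = foxtrot: opens ∋ x are {foxtrot, india}, {echo, foxtrot, india}, {foxtrot, golf, india}, {echo, foxtrot, golf, india}, {echo, foxtrot, hotel, india}, {echo, foxtrot, golf, hotel, india}; each meets A ∖ {foxtrot}, so x IS a limit point.
  x = golf: open {golf} ∋ x has {golf} ∩ (A ∖ {golf}) = ∅, so x is NOT a limit point.
  x = hotel: opens ∋ x are {echo, hotel, india}, {echo, foxtrot, hotel, india}, {echo, golf, hotel, india}, {echo, foxtrot, golf, hotel, india}; each meets A ∖ {hotel}, so x IS a limit point.
  x = india: open {india} ∋ x has {india} ∩ (A ∖ {india}) = ∅, so x is NOT a limit point.
Collecting: A' = {foxtrot, hotel}.


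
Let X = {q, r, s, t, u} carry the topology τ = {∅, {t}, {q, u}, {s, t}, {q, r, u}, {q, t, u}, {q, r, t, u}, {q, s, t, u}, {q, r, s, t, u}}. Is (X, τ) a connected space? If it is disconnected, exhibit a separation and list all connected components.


(X, τ) is disconnected; components = [{s, t}, {q, r, u}].

Find clopen sets (U ∈ τ with X ∖ U ∈ τ):
  U = ∅, X ∖ U = {q, r, s, t, u} — both open, so U is clopen.
  U = {s, t}, X ∖ U = {q, r, u} — both open, so U is clopen.
  U = {q, r, u}, X ∖ U = {s, t} — both open, so U is clopen.
  U = {q, r, s, t, u}, X ∖ U = ∅ — both open, so U is clopen.
Nontrivial clopen(s) exist: e.g. {q, r, u}. So (X, τ) is disconnected.
Compute connected components by grouping points that agree on all clopens:
  component: {s, t}
  component: {q, r, u}


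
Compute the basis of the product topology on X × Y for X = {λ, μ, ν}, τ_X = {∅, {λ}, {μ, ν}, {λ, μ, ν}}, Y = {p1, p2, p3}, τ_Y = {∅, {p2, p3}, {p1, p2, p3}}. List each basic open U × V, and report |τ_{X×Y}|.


Basis B = {∅ × ∅, {λ} × {p2, p3}, {λ} × {p1, p2, p3}, {μ, ν} × {p2, p3}, {λ, μ, ν} × {p2, p3}, {μ, ν} × {p1, p2, p3}, {λ, μ, ν} × {p1, p2, p3}}; |τ_{X×Y}| = 9.

Enumerate products U × V with U ∈ τ_X, V ∈ τ_Y (deduplicated):
  ∅ × ∅ = {} (∅)
  {λ} × {p2, p3} = {(λ,p2), (λ,p3)}
  {λ} × {p1, p2, p3} = {(λ,p1), (λ,p2), (λ,p3)}
  {μ, ν} × {p2, p3} = {(μ,p2), (μ,p3), (ν,p2), (ν,p3)}
  {λ, μ, ν} × {p2, p3} = {(λ,p2), (λ,p3), (μ,p2), (μ,p3), (ν,p2), (ν,p3)}
  {μ, ν} × {p1, p2, p3} = {(μ,p1), (μ,p2), (μ,p3), (ν,p1), (ν,p2), (ν,p3)}
  {λ, μ, ν} × {p1, p2, p3} = {(λ,p1), (λ,p2), (λ,p3), (μ,p1), (μ,p2), (μ,p3), (ν,p1), (ν,p2), (ν,p3)}
These 7 distinct sets form the basis B.
Close under arbitrary unions to get τ_{X×Y}; counting gives |τ_{X×Y}| = 9.


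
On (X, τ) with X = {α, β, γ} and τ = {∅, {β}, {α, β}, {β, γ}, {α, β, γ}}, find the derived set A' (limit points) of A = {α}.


A' = ∅

For each x ∈ X, list the open sets U ∈ τ with x ∈ U, then check whether U ∩ (A ∖ {x}) ≠ ∅ for every such U.
  x = α: open {α, β} ∋ x has {α, β} ∩ (A ∖ {α}) = ∅, so x is NOT a limit point.
  x = β: open {β} ∋ x has {β} ∩ (A ∖ {β}) = ∅, so x is NOT a limit point.
  x = γ: open {β, γ} ∋ x has {β, γ} ∩ (A ∖ {γ}) = ∅, so x is NOT a limit point.
Collecting: A' = ∅.


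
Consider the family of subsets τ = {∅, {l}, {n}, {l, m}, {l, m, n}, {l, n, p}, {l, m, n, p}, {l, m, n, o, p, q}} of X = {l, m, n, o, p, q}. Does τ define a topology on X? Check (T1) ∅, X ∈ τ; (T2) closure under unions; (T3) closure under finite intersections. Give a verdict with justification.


τ is NOT a topology on X.

Axiom (T1): ∅ ∈ τ? Yes; X ∈ τ? Yes.
Axiom (T2/T3): check pairwise unions and intersections of members of τ.
Counterexample for (T2): {l} ∪ {n} = {l, n} ∉ τ. Therefore τ is NOT a topology.


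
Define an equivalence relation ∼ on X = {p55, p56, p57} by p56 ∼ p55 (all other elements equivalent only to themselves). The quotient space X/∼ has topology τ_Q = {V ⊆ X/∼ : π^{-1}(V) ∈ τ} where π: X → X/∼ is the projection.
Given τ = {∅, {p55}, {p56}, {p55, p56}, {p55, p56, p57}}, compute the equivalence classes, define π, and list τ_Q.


X/∼ = {[p55=p56], [p57]}; |τ_Q| = 3.

Equivalence classes: [p55=p56], [p57].
Quotient map π: X → X/∼ sends p55 ↦ [p55=p56], p56 ↦ [p55=p56], p57 ↦ [p57].
For each subset V ⊆ X/∼, compute π^{-1}(V) ⊆ X and check whether π^{-1}(V) ∈ τ. V is open in τ_Q iff π^{-1}(V) ∈ τ.
  V = {}: π^{-1}(V) = ∅ ∈ τ ✓.
  V = {[p55=p56]}: π^{-1}(V) = {p55, p56} ∈ τ ✓.
  V = {[p57]}: π^{-1}(V) = {p57} ∉ τ ✗.
  V = {[p55=p56], [p57]}: π^{-1}(V) = {p55, p56, p57} ∈ τ ✓.
Open sets in the quotient: τ_Q = {{}, {[p55=p56]}, {[p55=p56], [p57]}} (3 elements).


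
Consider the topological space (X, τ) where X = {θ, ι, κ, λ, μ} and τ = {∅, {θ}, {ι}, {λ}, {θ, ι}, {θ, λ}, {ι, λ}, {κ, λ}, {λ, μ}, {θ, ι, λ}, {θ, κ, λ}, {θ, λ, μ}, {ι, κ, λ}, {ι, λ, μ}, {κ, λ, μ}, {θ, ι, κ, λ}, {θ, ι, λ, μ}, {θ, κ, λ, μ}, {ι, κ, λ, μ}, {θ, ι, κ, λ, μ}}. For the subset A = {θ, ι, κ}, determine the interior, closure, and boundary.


int(A) = {θ, ι}, cl(A) = {θ, ι, κ}, ∂A = {κ}.

Closed sets in (X, τ) are complements of opens:
  closed(X, τ) = {∅, {θ}, {ι}, {κ}, {μ}, {θ, ι}, {θ, κ}, {θ, μ}, {ι, κ}, {ι, μ}, {κ, μ}, {θ, ι, κ}, {θ, ι, μ}, {θ, κ, μ}, {ι, κ, μ}, {κ, λ, μ}, {θ, ι, κ, μ}, {θ, κ, λ, μ}, {ι, κ, λ, μ}, {θ, ι, κ, λ, μ}}.
int(A) = ⋃ {U ∈ τ : U ⊆ A}. Opens contained in A: ∅, {θ}, {ι}, {θ, ι}.
Taking the union of these: int(A) = {θ, ι}.
cl(A) = ⋂ {C closed : A ⊆ C}. Closed sets containing A: {θ, ι, κ}, {θ, ι, κ, μ}, {θ, ι, κ, λ, μ}.
Intersecting these: cl(A) = {θ, ι, κ}.
∂A = cl(A) ∖ int(A) = {θ, ι, κ} ∖ {θ, ι} = {κ}.


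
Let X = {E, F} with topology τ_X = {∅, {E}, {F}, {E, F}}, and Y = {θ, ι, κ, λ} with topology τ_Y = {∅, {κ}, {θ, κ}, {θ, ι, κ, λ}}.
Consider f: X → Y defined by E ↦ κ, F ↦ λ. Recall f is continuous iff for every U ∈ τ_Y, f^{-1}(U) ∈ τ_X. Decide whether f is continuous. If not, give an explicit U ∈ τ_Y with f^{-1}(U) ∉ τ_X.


f IS continuous.

Compute f^{-1}(U) for each U ∈ τ_Y:
  U = ∅: f^{-1}(U) = ∅ ∈ τ_X ✓.
  U = {κ}: f^{-1}(U) = {E} ∈ τ_X ✓.
  U = {θ, κ}: f^{-1}(U) = {E} ∈ τ_X ✓.
  U = {θ, ι, κ, λ}: f^{-1}(U) = {E, F} ∈ τ_X ✓.
Every preimage lies in τ_X, so f IS continuous.


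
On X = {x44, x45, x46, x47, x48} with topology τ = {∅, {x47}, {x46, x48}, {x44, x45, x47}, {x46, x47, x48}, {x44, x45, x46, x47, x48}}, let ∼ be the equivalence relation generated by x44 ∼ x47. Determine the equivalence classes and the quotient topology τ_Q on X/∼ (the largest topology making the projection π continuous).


X/∼ = {[x44=x47], [x45], [x46], [x48]}; |τ_Q| = 4.

Equivalence classes: [x44=x47], [x45], [x46], [x48].
Quotient map π: X → X/∼ sends x44 ↦ [x44=x47], x45 ↦ [x45], x46 ↦ [x46], x47 ↦ [x44=x47], x48 ↦ [x48].
For each subset V ⊆ X/∼, compute π^{-1}(V) ⊆ X and check whether π^{-1}(V) ∈ τ. V is open in τ_Q iff π^{-1}(V) ∈ τ.
  V = {}: π^{-1}(V) = ∅ ∈ τ ✓.
  V = {[x44=x47]}: π^{-1}(V) = {x44, x47} ∉ τ ✗.
  V = {[x45]}: π^{-1}(V) = {x45} ∉ τ ✗.
  V = {[x44=x47], [x45]}: π^{-1}(V) = {x44, x45, x47} ∈ τ ✓.
  V = {[x46]}: π^{-1}(V) = {x46} ∉ τ ✗.
  V = {[x44=x47], [x46]}: π^{-1}(V) = {x44, x46, x47} ∉ τ ✗.
  V = {[x45], [x46]}: π^{-1}(V) = {x45, x46} ∉ τ ✗.
  V = {[x44=x47], [x45], [x46]}: π^{-1}(V) = {x44, x45, x46, x47} ∉ τ ✗.
  V = {[x48]}: π^{-1}(V) = {x48} ∉ τ ✗.
  V = {[x44=x47], [x48]}: π^{-1}(V) = {x44, x47, x48} ∉ τ ✗.
  V = {[x45], [x48]}: π^{-1}(V) = {x45, x48} ∉ τ ✗.
  V = {[x44=x47], [x45], [x48]}: π^{-1}(V) = {x44, x45, x47, x48} ∉ τ ✗.
  V = {[x46], [x48]}: π^{-1}(V) = {x46, x48} ∈ τ ✓.
  V = {[x44=x47], [x46], [x48]}: π^{-1}(V) = {x44, x46, x47, x48} ∉ τ ✗.
  V = {[x45], [x46], [x48]}: π^{-1}(V) = {x45, x46, x48} ∉ τ ✗.
  V = {[x44=x47], [x45], [x46], [x48]}: π^{-1}(V) = {x44, x45, x46, x47, x48} ∈ τ ✓.
Open sets in the quotient: τ_Q = {{}, {[x44=x47], [x45]}, {[x46], [x48]}, {[x44=x47], [x45], [x46], [x48]}} (4 elements).


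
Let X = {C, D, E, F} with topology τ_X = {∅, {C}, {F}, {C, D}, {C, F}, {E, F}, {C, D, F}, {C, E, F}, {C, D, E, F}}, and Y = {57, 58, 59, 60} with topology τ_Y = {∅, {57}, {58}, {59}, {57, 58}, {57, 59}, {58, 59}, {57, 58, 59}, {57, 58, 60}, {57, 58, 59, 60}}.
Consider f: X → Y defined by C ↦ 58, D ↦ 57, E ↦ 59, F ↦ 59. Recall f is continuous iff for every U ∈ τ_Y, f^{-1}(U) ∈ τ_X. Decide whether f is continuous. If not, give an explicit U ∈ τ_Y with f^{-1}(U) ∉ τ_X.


f is NOT continuous.

Compute f^{-1}(U) for each U ∈ τ_Y:
  U = ∅: f^{-1}(U) = ∅ ∈ τ_X ✓.
  U = {57}: f^{-1}(U) = {D} ∉ τ_X ✗.
  U = {58}: f^{-1}(U) = {C} ∈ τ_X ✓.
  U = {59}: f^{-1}(U) = {E, F} ∈ τ_X ✓.
  U = {57, 58}: f^{-1}(U) = {C, D} ∈ τ_X ✓.
  U = {57, 59}: f^{-1}(U) = {D, E, F} ∉ τ_X ✗.
  U = {58, 59}: f^{-1}(U) = {C, E, F} ∈ τ_X ✓.
  U = {57, 58, 59}: f^{-1}(U) = {C, D, E, F} ∈ τ_X ✓.
  U = {57, 58, 60}: f^{-1}(U) = {C, D} ∈ τ_X ✓.
  U = {57, 58, 59, 60}: f^{-1}(U) = {C, D, E, F} ∈ τ_X ✓.
Found U = {57} with f^{-1}(U) = {D} not in τ_X. Therefore f is NOT continuous.


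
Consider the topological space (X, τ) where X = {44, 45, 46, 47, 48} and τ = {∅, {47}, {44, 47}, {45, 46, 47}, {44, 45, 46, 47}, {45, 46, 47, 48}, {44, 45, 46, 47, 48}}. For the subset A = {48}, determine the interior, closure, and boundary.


int(A) = ∅, cl(A) = {48}, ∂A = {48}.

Closed sets in (X, τ) are complements of opens:
  closed(X, τ) = {∅, {44}, {48}, {44, 48}, {45, 46, 48}, {44, 45, 46, 48}, {44, 45, 46, 47, 48}}.
int(A) = ⋃ {U ∈ τ : U ⊆ A}. Opens contained in A: ∅.
Taking the union of these: int(A) = ∅.
cl(A) = ⋂ {C closed : A ⊆ C}. Closed sets containing A: {48}, {44, 48}, {45, 46, 48}, {44, 45, 46, 48}, {44, 45, 46, 47, 48}.
Intersecting these: cl(A) = {48}.
∂A = cl(A) ∖ int(A) = {48} ∖ ∅ = {48}.


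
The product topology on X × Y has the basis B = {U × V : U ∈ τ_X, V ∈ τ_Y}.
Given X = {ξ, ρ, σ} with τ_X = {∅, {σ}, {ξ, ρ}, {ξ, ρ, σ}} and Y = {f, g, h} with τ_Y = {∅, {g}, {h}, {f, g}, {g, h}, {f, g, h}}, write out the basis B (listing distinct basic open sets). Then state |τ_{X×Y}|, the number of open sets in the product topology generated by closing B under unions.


Basis B = {∅ × ∅, {σ} × {g}, {σ} × {h}, {ξ, ρ} × {g}, {ξ, ρ} × {h}, {σ} × {f, g}, {σ} × {g, h}, {ξ, ρ, σ} × {g}, {ξ, ρ, σ} × {h}, {σ} × {f, g, h}, {ξ, ρ} × {f, g}, {ξ, ρ} × {g, h}, {ξ, ρ} × {f, g, h}, {ξ, ρ, σ} × {f, g}, {ξ, ρ, σ} × {g, h}, {ξ, ρ, σ} × {f, g, h}}; |τ_{X×Y}| = 36.

Enumerate products U × V with U ∈ τ_X, V ∈ τ_Y (deduplicated):
  ∅ × ∅ = {} (∅)
  {σ} × {g} = {(σ,g)}
  {σ} × {h} = {(σ,h)}
  {ξ, ρ} × {g} = {(ξ,g), (ρ,g)}
  {ξ, ρ} × {h} = {(ξ,h), (ρ,h)}
  {σ} × {f, g} = {(σ,f), (σ,g)}
  {σ} × {g, h} = {(σ,g), (σ,h)}
  {ξ, ρ, σ} × {g} = {(ξ,g), (ρ,g), (σ,g)}
  {ξ, ρ, σ} × {h} = {(ξ,h), (ρ,h), (σ,h)}
  {σ} × {f, g, h} = {(σ,f), (σ,g), (σ,h)}
  {ξ, ρ} × {f, g} = {(ξ,f), (ξ,g), (ρ,f), (ρ,g)}
  {ξ, ρ} × {g, h} = {(ξ,g), (ξ,h), (ρ,g), (ρ,h)}
  {ξ, ρ} × {f, g, h} = {(ξ,f), (ξ,g), (ξ,h), (ρ,f), (ρ,g), (ρ,h)}
  {ξ, ρ, σ} × {f, g} = {(ξ,f), (ξ,g), (ρ,f), (ρ,g), (σ,f), (σ,g)}
  {ξ, ρ, σ} × {g, h} = {(ξ,g), (ξ,h), (ρ,g), (ρ,h), (σ,g), (σ,h)}
  {ξ, ρ, σ} × {f, g, h} = {(ξ,f), (ξ,g), (ξ,h), (ρ,f), (ρ,g), (ρ,h), (σ,f), (σ,g), (σ,h)}
These 16 distinct sets form the basis B.
Close under arbitrary unions to get τ_{X×Y}; counting gives |τ_{X×Y}| = 36.


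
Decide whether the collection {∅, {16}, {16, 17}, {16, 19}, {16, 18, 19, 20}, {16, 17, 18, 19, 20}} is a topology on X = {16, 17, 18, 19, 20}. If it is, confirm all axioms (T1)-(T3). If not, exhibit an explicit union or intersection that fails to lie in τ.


τ is NOT a topology on X.

Axiom (T1): ∅ ∈ τ? Yes; X ∈ τ? Yes.
Axiom (T2/T3): check pairwise unions and intersections of members of τ.
Counterexample for (T2): {16, 17} ∪ {16, 19} = {16, 17, 19} ∉ τ. Therefore τ is NOT a topology.


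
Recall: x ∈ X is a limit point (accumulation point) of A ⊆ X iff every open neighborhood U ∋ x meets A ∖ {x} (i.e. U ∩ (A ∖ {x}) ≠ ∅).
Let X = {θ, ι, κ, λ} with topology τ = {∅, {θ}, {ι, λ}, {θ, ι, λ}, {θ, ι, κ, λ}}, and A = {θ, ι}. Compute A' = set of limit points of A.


A' = {κ, λ}

For each x ∈ X, list the open sets U ∈ τ with x ∈ U, then check whether U ∩ (A ∖ {x}) ≠ ∅ for every such U.
  x = θ: open {θ} ∋ x has {θ} ∩ (A ∖ {θ}) = ∅, so x is NOT a limit point.
  x = ι: open {ι, λ} ∋ x has {ι, λ} ∩ (A ∖ {ι}) = ∅, so x is NOT a limit point.
  x = κ: opens ∋ x are {θ, ι, κ, λ}; each meets A ∖ {κ}, so x IS a limit point.
  x = λ: opens ∋ x are {ι, λ}, {θ, ι, λ}, {θ, ι, κ, λ}; each meets A ∖ {λ}, so x IS a limit point.
Collecting: A' = {κ, λ}.


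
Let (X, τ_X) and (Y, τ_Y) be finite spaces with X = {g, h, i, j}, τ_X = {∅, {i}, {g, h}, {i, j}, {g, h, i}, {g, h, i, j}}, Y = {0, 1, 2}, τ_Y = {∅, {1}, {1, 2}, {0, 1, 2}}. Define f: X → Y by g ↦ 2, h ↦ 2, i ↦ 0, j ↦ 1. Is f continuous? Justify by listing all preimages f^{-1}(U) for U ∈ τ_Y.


f is NOT continuous.

Compute f^{-1}(U) for each U ∈ τ_Y:
  U = ∅: f^{-1}(U) = ∅ ∈ τ_X ✓.
  U = {1}: f^{-1}(U) = {j} ∉ τ_X ✗.
  U = {1, 2}: f^{-1}(U) = {g, h, j} ∉ τ_X ✗.
  U = {0, 1, 2}: f^{-1}(U) = {g, h, i, j} ∈ τ_X ✓.
Found U = {1} with f^{-1}(U) = {j} not in τ_X. Therefore f is NOT continuous.


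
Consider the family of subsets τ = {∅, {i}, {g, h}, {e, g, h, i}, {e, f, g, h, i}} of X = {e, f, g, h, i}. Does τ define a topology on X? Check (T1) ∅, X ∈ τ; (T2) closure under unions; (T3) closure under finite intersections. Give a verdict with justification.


τ is NOT a topology on X.

Axiom (T1): ∅ ∈ τ? Yes; X ∈ τ? Yes.
Axiom (T2/T3): check pairwise unions and intersections of members of τ.
Counterexample for (T2): {i} ∪ {g, h} = {g, h, i} ∉ τ. Therefore τ is NOT a topology.


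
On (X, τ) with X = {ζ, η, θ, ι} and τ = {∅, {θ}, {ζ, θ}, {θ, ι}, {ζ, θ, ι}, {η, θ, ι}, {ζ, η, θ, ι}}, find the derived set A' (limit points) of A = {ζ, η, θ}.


A' = {ζ, η, ι}

For each x ∈ X, list the open sets U ∈ τ with x ∈ U, then check whether U ∩ (A ∖ {x}) ≠ ∅ for every such U.
  x = ζ: opens ∋ x are {ζ, θ}, {ζ, θ, ι}, {ζ, η, θ, ι}; each meets A ∖ {ζ}, so x IS a limit point.
  x = η: opens ∋ x are {η, θ, ι}, {ζ, η, θ, ι}; each meets A ∖ {η}, so x IS a limit point.
  x = θ: open {θ} ∋ x has {θ} ∩ (A ∖ {θ}) = ∅, so x is NOT a limit point.
  x = ι: opens ∋ x are {θ, ι}, {ζ, θ, ι}, {η, θ, ι}, {ζ, η, θ, ι}; each meets A ∖ {ι}, so x IS a limit point.
Collecting: A' = {ζ, η, ι}.


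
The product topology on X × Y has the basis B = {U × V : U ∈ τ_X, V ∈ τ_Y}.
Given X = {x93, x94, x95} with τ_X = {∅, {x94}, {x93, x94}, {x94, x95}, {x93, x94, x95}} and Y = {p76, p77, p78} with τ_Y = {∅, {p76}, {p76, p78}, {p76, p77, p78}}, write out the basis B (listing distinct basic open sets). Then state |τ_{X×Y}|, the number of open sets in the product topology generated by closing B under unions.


Basis B = {∅ × ∅, {x94} × {p76}, {x93, x94} × {p76}, {x94} × {p76, p78}, {x94, x95} × {p76}, {x93, x94, x95} × {p76}, {x94} × {p76, p77, p78}, {x93, x94} × {p76, p78}, {x94, x95} × {p76, p78}, {x93, x94} × {p76, p77, p78}, {x93, x94, x95} × {p76, p78}, {x94, x95} × {p76, p77, p78}, {x93, x94, x95} × {p76, p77, p78}}; |τ_{X×Y}| = 30.

Enumerate products U × V with U ∈ τ_X, V ∈ τ_Y (deduplicated):
  ∅ × ∅ = {} (∅)
  {x94} × {p76} = {(x94,p76)}
  {x93, x94} × {p76} = {(x93,p76), (x94,p76)}
  {x94} × {p76, p78} = {(x94,p76), (x94,p78)}
  {x94, x95} × {p76} = {(x94,p76), (x95,p76)}
  {x93, x94, x95} × {p76} = {(x93,p76), (x94,p76), (x95,p76)}
  {x94} × {p76, p77, p78} = {(x94,p76), (x94,p77), (x94,p78)}
  {x93, x94} × {p76, p78} = {(x93,p76), (x93,p78), (x94,p76), (x94,p78)}
  {x94, x95} × {p76, p78} = {(x94,p76), (x94,p78), (x95,p76), (x95,p78)}
  {x93, x94} × {p76, p77, p78} = {(x93,p76), (x93,p77), (x93,p78), (x94,p76), (x94,p77), (x94,p78)}
  {x93, x94, x95} × {p76, p78} = {(x93,p76), (x93,p78), (x94,p76), (x94,p78), (x95,p76), (x95,p78)}
  {x94, x95} × {p76, p77, p78} = {(x94,p76), (x94,p77), (x94,p78), (x95,p76), (x95,p77), (x95,p78)}
  {x93, x94, x95} × {p76, p77, p78} = {(x93,p76), (x93,p77), (x93,p78), (x94,p76), (x94,p77), (x94,p78), (x95,p76), (x95,p77), (x95,p78)}
These 13 distinct sets form the basis B.
Close under arbitrary unions to get τ_{X×Y}; counting gives |τ_{X×Y}| = 30.


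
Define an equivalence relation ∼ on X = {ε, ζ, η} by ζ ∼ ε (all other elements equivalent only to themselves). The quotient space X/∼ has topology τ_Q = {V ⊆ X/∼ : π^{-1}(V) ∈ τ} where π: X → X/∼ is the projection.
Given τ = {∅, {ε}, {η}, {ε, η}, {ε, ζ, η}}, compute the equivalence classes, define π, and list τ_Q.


X/∼ = {[ε=ζ], [η]}; |τ_Q| = 3.

Equivalence classes: [ε=ζ], [η].
Quotient map π: X → X/∼ sends ε ↦ [ε=ζ], ζ ↦ [ε=ζ], η ↦ [η].
For each subset V ⊆ X/∼, compute π^{-1}(V) ⊆ X and check whether π^{-1}(V) ∈ τ. V is open in τ_Q iff π^{-1}(V) ∈ τ.
  V = {}: π^{-1}(V) = ∅ ∈ τ ✓.
  V = {[ε=ζ]}: π^{-1}(V) = {ε, ζ} ∉ τ ✗.
  V = {[η]}: π^{-1}(V) = {η} ∈ τ ✓.
  V = {[ε=ζ], [η]}: π^{-1}(V) = {ε, ζ, η} ∈ τ ✓.
Open sets in the quotient: τ_Q = {{}, {[η]}, {[ε=ζ], [η]}} (3 elements).


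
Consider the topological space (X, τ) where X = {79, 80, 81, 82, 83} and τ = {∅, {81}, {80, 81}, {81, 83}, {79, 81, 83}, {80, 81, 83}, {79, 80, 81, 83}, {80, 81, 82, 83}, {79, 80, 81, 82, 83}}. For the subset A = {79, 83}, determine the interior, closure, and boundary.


int(A) = ∅, cl(A) = {79, 82, 83}, ∂A = {79, 82, 83}.

Closed sets in (X, τ) are complements of opens:
  closed(X, τ) = {∅, {79}, {82}, {79, 82}, {80, 82}, {79, 80, 82}, {79, 82, 83}, {79, 80, 82, 83}, {79, 80, 81, 82, 83}}.
int(A) = ⋃ {U ∈ τ : U ⊆ A}. Opens contained in A: ∅.
Taking the union of these: int(A) = ∅.
cl(A) = ⋂ {C closed : A ⊆ C}. Closed sets containing A: {79, 82, 83}, {79, 80, 82, 83}, {79, 80, 81, 82, 83}.
Intersecting these: cl(A) = {79, 82, 83}.
∂A = cl(A) ∖ int(A) = {79, 82, 83} ∖ ∅ = {79, 82, 83}.


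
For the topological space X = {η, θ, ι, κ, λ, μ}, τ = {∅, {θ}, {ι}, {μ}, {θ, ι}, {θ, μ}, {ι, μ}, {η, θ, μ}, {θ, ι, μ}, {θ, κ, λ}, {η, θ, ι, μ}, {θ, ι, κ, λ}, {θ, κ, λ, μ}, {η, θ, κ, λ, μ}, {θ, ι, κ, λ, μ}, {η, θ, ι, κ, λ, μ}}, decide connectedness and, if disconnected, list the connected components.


(X, τ) is disconnected; components = [{ι}, {η, θ, κ, λ, μ}].

Find clopen sets (U ∈ τ with X ∖ U ∈ τ):
  U = ∅, X ∖ U = {η, θ, ι, κ, λ, μ} — both open, so U is clopen.
  U = {ι}, X ∖ U = {η, θ, κ, λ, μ} — both open, so U is clopen.
  U = {η, θ, κ, λ, μ}, X ∖ U = {ι} — both open, so U is clopen.
  U = {η, θ, ι, κ, λ, μ}, X ∖ U = ∅ — both open, so U is clopen.
Nontrivial clopen(s) exist: e.g. {η, θ, κ, λ, μ}. So (X, τ) is disconnected.
Compute connected components by grouping points that agree on all clopens:
  component: {ι}
  component: {η, θ, κ, λ, μ}


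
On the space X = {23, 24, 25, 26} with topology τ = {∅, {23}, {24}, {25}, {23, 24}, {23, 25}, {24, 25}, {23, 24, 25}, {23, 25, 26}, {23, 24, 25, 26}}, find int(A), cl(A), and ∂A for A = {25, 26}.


int(A) = {25}, cl(A) = {25, 26}, ∂A = {26}.

Closed sets in (X, τ) are complements of opens:
  closed(X, τ) = {∅, {24}, {26}, {23, 26}, {24, 26}, {25, 26}, {23, 24, 26}, {23, 25, 26}, {24, 25, 26}, {23, 24, 25, 26}}.
int(A) = ⋃ {U ∈ τ : U ⊆ A}. Opens contained in A: ∅, {25}.
Taking the union of these: int(A) = {25}.
cl(A) = ⋂ {C closed : A ⊆ C}. Closed sets containing A: {25, 26}, {23, 25, 26}, {24, 25, 26}, {23, 24, 25, 26}.
Intersecting these: cl(A) = {25, 26}.
∂A = cl(A) ∖ int(A) = {25, 26} ∖ {25} = {26}.


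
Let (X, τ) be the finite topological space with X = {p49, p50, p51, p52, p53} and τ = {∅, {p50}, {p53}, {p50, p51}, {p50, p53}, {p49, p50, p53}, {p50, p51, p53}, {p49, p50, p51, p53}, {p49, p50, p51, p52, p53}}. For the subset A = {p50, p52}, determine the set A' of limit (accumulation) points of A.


A' = {p49, p51, p52}

For each x ∈ X, list the open sets U ∈ τ with x ∈ U, then check whether U ∩ (A ∖ {x}) ≠ ∅ for every such U.
  x = p49: opens ∋ x are {p49, p50, p53}, {p49, p50, p51, p53}, {p49, p50, p51, p52, p53}; each meets A ∖ {p49}, so x IS a limit point.
  x = p50: open {p50} ∋ x has {p50} ∩ (A ∖ {p50}) = ∅, so x is NOT a limit point.
  x = p51: opens ∋ x are {p50, p51}, {p50, p51, p53}, {p49, p50, p51, p53}, {p49, p50, p51, p52, p53}; each meets A ∖ {p51}, so x IS a limit point.
  x = p52: opens ∋ x are {p49, p50, p51, p52, p53}; each meets A ∖ {p52}, so x IS a limit point.
  x = p53: open {p53} ∋ x has {p53} ∩ (A ∖ {p53}) = ∅, so x is NOT a limit point.
Collecting: A' = {p49, p51, p52}.


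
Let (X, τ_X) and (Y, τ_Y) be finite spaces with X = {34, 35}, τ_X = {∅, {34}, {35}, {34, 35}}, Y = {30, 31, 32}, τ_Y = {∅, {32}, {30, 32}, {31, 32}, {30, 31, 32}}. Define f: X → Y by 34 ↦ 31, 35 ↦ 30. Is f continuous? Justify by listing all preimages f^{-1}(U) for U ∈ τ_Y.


f IS continuous.

Compute f^{-1}(U) for each U ∈ τ_Y:
  U = ∅: f^{-1}(U) = ∅ ∈ τ_X ✓.
  U = {32}: f^{-1}(U) = ∅ ∈ τ_X ✓.
  U = {30, 32}: f^{-1}(U) = {35} ∈ τ_X ✓.
  U = {31, 32}: f^{-1}(U) = {34} ∈ τ_X ✓.
  U = {30, 31, 32}: f^{-1}(U) = {34, 35} ∈ τ_X ✓.
Every preimage lies in τ_X, so f IS continuous.


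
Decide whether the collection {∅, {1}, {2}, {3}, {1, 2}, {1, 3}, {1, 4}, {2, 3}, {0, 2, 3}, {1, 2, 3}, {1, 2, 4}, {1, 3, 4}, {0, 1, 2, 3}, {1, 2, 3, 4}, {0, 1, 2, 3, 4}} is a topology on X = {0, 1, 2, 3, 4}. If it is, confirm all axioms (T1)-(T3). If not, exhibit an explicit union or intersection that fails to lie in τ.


τ IS a topology on X.

Axiom (T1): ∅ ∈ τ? Yes; X ∈ τ? Yes.
Axiom (T2/T3): check pairwise unions and intersections of members of τ.
All pairwise intersections and unions checked — each lies in τ. Therefore τ satisfies (T1), (T2), (T3): it IS a topology on X.


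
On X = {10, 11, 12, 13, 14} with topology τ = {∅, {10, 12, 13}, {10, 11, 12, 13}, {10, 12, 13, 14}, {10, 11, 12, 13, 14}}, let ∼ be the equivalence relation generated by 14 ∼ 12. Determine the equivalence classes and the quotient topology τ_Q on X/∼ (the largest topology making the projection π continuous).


X/∼ = {[10], [11], [12=14], [13]}; |τ_Q| = 3.

Equivalence classes: [10], [11], [12=14], [13].
Quotient map π: X → X/∼ sends 10 ↦ [10], 11 ↦ [11], 12 ↦ [12=14], 13 ↦ [13], 14 ↦ [12=14].
For each subset V ⊆ X/∼, compute π^{-1}(V) ⊆ X and check whether π^{-1}(V) ∈ τ. V is open in τ_Q iff π^{-1}(V) ∈ τ.
  V = {}: π^{-1}(V) = ∅ ∈ τ ✓.
  V = {[10]}: π^{-1}(V) = {10} ∉ τ ✗.
  V = {[11]}: π^{-1}(V) = {11} ∉ τ ✗.
  V = {[10], [11]}: π^{-1}(V) = {10, 11} ∉ τ ✗.
  V = {[12=14]}: π^{-1}(V) = {12, 14} ∉ τ ✗.
  V = {[10], [12=14]}: π^{-1}(V) = {10, 12, 14} ∉ τ ✗.
  V = {[11], [12=14]}: π^{-1}(V) = {11, 12, 14} ∉ τ ✗.
  V = {[10], [11], [12=14]}: π^{-1}(V) = {10, 11, 12, 14} ∉ τ ✗.
  V = {[13]}: π^{-1}(V) = {13} ∉ τ ✗.
  V = {[10], [13]}: π^{-1}(V) = {10, 13} ∉ τ ✗.
  V = {[11], [13]}: π^{-1}(V) = {11, 13} ∉ τ ✗.
  V = {[10], [11], [13]}: π^{-1}(V) = {10, 11, 13} ∉ τ ✗.
  V = {[12=14], [13]}: π^{-1}(V) = {12, 13, 14} ∉ τ ✗.
  V = {[10], [12=14], [13]}: π^{-1}(V) = {10, 12, 13, 14} ∈ τ ✓.
  V = {[11], [12=14], [13]}: π^{-1}(V) = {11, 12, 13, 14} ∉ τ ✗.
  V = {[10], [11], [12=14], [13]}: π^{-1}(V) = {10, 11, 12, 13, 14} ∈ τ ✓.
Open sets in the quotient: τ_Q = {{}, {[10], [12=14], [13]}, {[10], [11], [12=14], [13]}} (3 elements).


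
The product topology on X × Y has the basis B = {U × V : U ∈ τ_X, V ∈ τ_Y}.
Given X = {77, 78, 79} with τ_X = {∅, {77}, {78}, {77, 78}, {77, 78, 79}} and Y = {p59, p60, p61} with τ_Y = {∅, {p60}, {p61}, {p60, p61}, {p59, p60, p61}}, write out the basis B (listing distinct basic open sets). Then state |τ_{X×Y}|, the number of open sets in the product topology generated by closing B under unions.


Basis B = {∅ × ∅, {77} × {p60}, {77} × {p61}, {78} × {p60}, {78} × {p61}, {77} × {p60, p61}, {77, 78} × {p60}, {77, 78} × {p61}, {78} × {p60, p61}, {77} × {p59, p60, p61}, {77, 78, 79} × {p60}, {77, 78, 79} × {p61}, {78} × {p59, p60, p61}, {77, 78} × {p60, p61}, {77, 78} × {p59, p60, p61}, {77, 78, 79} × {p60, p61}, {77, 78, 79} × {p59, p60, p61}}; |τ_{X×Y}| = 48.

Enumerate products U × V with U ∈ τ_X, V ∈ τ_Y (deduplicated):
  ∅ × ∅ = {} (∅)
  {77} × {p60} = {(77,p60)}
  {77} × {p61} = {(77,p61)}
  {78} × {p60} = {(78,p60)}
  {78} × {p61} = {(78,p61)}
  {77} × {p60, p61} = {(77,p60), (77,p61)}
  {77, 78} × {p60} = {(77,p60), (78,p60)}
  {77, 78} × {p61} = {(77,p61), (78,p61)}
  {78} × {p60, p61} = {(78,p60), (78,p61)}
  {77} × {p59, p60, p61} = {(77,p59), (77,p60), (77,p61)}
  {77, 78, 79} × {p60} = {(77,p60), (78,p60), (79,p60)}
  {77, 78, 79} × {p61} = {(77,p61), (78,p61), (79,p61)}
  {78} × {p59, p60, p61} = {(78,p59), (78,p60), (78,p61)}
  {77, 78} × {p60, p61} = {(77,p60), (77,p61), (78,p60), (78,p61)}
  {77, 78} × {p59, p60, p61} = {(77,p59), (77,p60), (77,p61), (78,p59), (78,p60), (78,p61)}
  {77, 78, 79} × {p60, p61} = {(77,p60), (77,p61), (78,p60), (78,p61), (79,p60), (79,p61)}
  {77, 78, 79} × {p59, p60, p61} = {(77,p59), (77,p60), (77,p61), (78,p59), (78,p60), (78,p61), (79,p59), (79,p60), (79,p61)}
These 17 distinct sets form the basis B.
Close under arbitrary unions to get τ_{X×Y}; counting gives |τ_{X×Y}| = 48.


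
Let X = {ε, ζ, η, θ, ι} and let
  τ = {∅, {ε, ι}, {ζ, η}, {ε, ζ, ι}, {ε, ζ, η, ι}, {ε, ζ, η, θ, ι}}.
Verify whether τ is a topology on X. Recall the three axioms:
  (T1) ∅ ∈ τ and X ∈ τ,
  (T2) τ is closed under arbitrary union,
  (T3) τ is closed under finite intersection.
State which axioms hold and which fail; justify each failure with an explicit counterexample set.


τ is NOT a topology on X.

Axiom (T1): ∅ ∈ τ? Yes; X ∈ τ? Yes.
Axiom (T2/T3): check pairwise unions and intersections of members of τ.
Counterexample for (T3): {ζ, η} ∩ {ε, ζ, ι} = {ζ} ∉ τ. Therefore τ is NOT a topology.


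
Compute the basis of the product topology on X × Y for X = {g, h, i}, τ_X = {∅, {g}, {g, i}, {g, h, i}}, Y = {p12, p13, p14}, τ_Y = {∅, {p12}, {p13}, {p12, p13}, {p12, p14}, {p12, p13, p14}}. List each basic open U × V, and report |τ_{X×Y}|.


Basis B = {∅ × ∅, {g} × {p12}, {g} × {p13}, {g} × {p12, p13}, {g} × {p12, p14}, {g, i} × {p12}, {g, i} × {p13}, {g} × {p12, p13, p14}, {g, h, i} × {p12}, {g, h, i} × {p13}, {g, i} × {p12, p13}, {g, i} × {p12, p14}, {g, i} × {p12, p13, p14}, {g, h, i} × {p12, p13}, {g, h, i} × {p12, p14}, {g, h, i} × {p12, p13, p14}}; |τ_{X×Y}| = 40.

Enumerate products U × V with U ∈ τ_X, V ∈ τ_Y (deduplicated):
  ∅ × ∅ = {} (∅)
  {g} × {p12} = {(g,p12)}
  {g} × {p13} = {(g,p13)}
  {g} × {p12, p13} = {(g,p12), (g,p13)}
  {g} × {p12, p14} = {(g,p12), (g,p14)}
  {g, i} × {p12} = {(g,p12), (i,p12)}
  {g, i} × {p13} = {(g,p13), (i,p13)}
  {g} × {p12, p13, p14} = {(g,p12), (g,p13), (g,p14)}
  {g, h, i} × {p12} = {(g,p12), (h,p12), (i,p12)}
  {g, h, i} × {p13} = {(g,p13), (h,p13), (i,p13)}
  {g, i} × {p12, p13} = {(g,p12), (g,p13), (i,p12), (i,p13)}
  {g, i} × {p12, p14} = {(g,p12), (g,p14), (i,p12), (i,p14)}
  {g, i} × {p12, p13, p14} = {(g,p12), (g,p13), (g,p14), (i,p12), (i,p13), (i,p14)}
  {g, h, i} × {p12, p13} = {(g,p12), (g,p13), (h,p12), (h,p13), (i,p12), (i,p13)}
  {g, h, i} × {p12, p14} = {(g,p12), (g,p14), (h,p12), (h,p14), (i,p12), (i,p14)}
  {g, h, i} × {p12, p13, p14} = {(g,p12), (g,p13), (g,p14), (h,p12), (h,p13), (h,p14), (i,p12), (i,p13), (i,p14)}
These 16 distinct sets form the basis B.
Close under arbitrary unions to get τ_{X×Y}; counting gives |τ_{X×Y}| = 40.


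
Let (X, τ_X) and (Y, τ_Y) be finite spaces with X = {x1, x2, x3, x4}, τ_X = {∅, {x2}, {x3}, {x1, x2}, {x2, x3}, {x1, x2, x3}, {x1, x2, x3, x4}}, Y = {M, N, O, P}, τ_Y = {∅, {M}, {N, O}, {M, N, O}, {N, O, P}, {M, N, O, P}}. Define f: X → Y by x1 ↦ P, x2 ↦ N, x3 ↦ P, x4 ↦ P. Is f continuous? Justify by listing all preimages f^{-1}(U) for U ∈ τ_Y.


f IS continuous.

Compute f^{-1}(U) for each U ∈ τ_Y:
  U = ∅: f^{-1}(U) = ∅ ∈ τ_X ✓.
  U = {M}: f^{-1}(U) = ∅ ∈ τ_X ✓.
  U = {N, O}: f^{-1}(U) = {x2} ∈ τ_X ✓.
  U = {M, N, O}: f^{-1}(U) = {x2} ∈ τ_X ✓.
  U = {N, O, P}: f^{-1}(U) = {x1, x2, x3, x4} ∈ τ_X ✓.
  U = {M, N, O, P}: f^{-1}(U) = {x1, x2, x3, x4} ∈ τ_X ✓.
Every preimage lies in τ_X, so f IS continuous.


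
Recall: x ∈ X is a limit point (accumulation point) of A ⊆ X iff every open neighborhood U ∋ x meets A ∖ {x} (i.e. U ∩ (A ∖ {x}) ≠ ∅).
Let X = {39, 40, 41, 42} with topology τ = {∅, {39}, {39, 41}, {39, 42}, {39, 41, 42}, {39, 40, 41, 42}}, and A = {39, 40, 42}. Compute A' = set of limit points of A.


A' = {40, 41, 42}

For each x ∈ X, list the open sets U ∈ τ with x ∈ U, then check whether U ∩ (A ∖ {x}) ≠ ∅ for every such U.
  x = 39: open {39} ∋ x has {39} ∩ (A ∖ {39}) = ∅, so x is NOT a limit point.
  x = 40: opens ∋ x are {39, 40, 41, 42}; each meets A ∖ {40}, so x IS a limit point.
  x = 41: opens ∋ x are {39, 41}, {39, 41, 42}, {39, 40, 41, 42}; each meets A ∖ {41}, so x IS a limit point.
  x = 42: opens ∋ x are {39, 42}, {39, 41, 42}, {39, 40, 41, 42}; each meets A ∖ {42}, so x IS a limit point.
Collecting: A' = {40, 41, 42}.


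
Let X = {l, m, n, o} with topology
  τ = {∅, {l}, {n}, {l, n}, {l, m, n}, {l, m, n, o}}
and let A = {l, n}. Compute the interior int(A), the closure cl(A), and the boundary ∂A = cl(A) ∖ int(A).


int(A) = {l, n}, cl(A) = {l, m, n, o}, ∂A = {m, o}.

Closed sets in (X, τ) are complements of opens:
  closed(X, τ) = {∅, {o}, {m, o}, {l, m, o}, {m, n, o}, {l, m, n, o}}.
int(A) = ⋃ {U ∈ τ : U ⊆ A}. Opens contained in A: ∅, {l}, {n}, {l, n}.
Taking the union of these: int(A) = {l, n}.
cl(A) = ⋂ {C closed : A ⊆ C}. Closed sets containing A: {l, m, n, o}.
Intersecting these: cl(A) = {l, m, n, o}.
∂A = cl(A) ∖ int(A) = {l, m, n, o} ∖ {l, n} = {m, o}.


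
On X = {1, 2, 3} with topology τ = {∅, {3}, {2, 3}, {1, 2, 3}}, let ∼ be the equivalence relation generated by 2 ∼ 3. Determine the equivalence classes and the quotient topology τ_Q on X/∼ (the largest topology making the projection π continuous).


X/∼ = {[1], [2=3]}; |τ_Q| = 3.

Equivalence classes: [1], [2=3].
Quotient map π: X → X/∼ sends 1 ↦ [1], 2 ↦ [2=3], 3 ↦ [2=3].
For each subset V ⊆ X/∼, compute π^{-1}(V) ⊆ X and check whether π^{-1}(V) ∈ τ. V is open in τ_Q iff π^{-1}(V) ∈ τ.
  V = {}: π^{-1}(V) = ∅ ∈ τ ✓.
  V = {[1]}: π^{-1}(V) = {1} ∉ τ ✗.
  V = {[2=3]}: π^{-1}(V) = {2, 3} ∈ τ ✓.
  V = {[1], [2=3]}: π^{-1}(V) = {1, 2, 3} ∈ τ ✓.
Open sets in the quotient: τ_Q = {{}, {[2=3]}, {[1], [2=3]}} (3 elements).


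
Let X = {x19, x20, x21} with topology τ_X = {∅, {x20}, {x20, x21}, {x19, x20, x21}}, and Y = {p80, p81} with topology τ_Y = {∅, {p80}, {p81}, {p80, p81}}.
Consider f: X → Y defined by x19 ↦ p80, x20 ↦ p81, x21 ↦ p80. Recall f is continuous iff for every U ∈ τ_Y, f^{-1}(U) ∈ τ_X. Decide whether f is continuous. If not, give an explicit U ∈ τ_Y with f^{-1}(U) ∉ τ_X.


f is NOT continuous.

Compute f^{-1}(U) for each U ∈ τ_Y:
  U = ∅: f^{-1}(U) = ∅ ∈ τ_X ✓.
  U = {p80}: f^{-1}(U) = {x19, x21} ∉ τ_X ✗.
  U = {p81}: f^{-1}(U) = {x20} ∈ τ_X ✓.
  U = {p80, p81}: f^{-1}(U) = {x19, x20, x21} ∈ τ_X ✓.
Found U = {p80} with f^{-1}(U) = {x19, x21} not in τ_X. Therefore f is NOT continuous.
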